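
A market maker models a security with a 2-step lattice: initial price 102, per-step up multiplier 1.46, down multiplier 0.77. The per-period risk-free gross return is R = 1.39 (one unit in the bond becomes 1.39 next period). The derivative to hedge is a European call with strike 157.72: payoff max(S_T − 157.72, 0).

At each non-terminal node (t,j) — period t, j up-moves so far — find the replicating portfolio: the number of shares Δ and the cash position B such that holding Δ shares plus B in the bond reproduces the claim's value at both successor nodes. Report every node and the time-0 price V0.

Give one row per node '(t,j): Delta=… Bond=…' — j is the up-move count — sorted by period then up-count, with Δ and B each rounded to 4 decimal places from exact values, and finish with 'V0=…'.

(0,0): Delta=0.5484 Bond=-30.9851
(1,0): Delta=0.0000 Bond=0.0000
(1,1): Delta=0.5810 Bond=-47.9319
V0=24.9490

The replicating-portfolio and risk-neutral prices coincide; use p* = (1.39−0.77)/(1.46−0.77) = 0.8986 for the latter.
Terminal values V(2,·): V(2,0)=0.0000, V(2,1)=0.0000, V(2,2)=59.7032
Node (1,0) S=78.5400: V=(p*·0.0000+(1−p*)·0.0000)/1.39=0.0000; Δ=(0.0000−0.0000)/(114.6684−60.4758)=0.0000; B=V−Δ·S=0.0000
Node (1,1) S=148.9200: V=(p*·59.7032+(1−p*)·0.0000)/1.39=38.5945; Δ=(59.7032−0.0000)/(217.4232−114.6684)=0.5810; B=V−Δ·S=-47.9319
Node (0,0) S=102.0000: V=(p*·38.5945+(1−p*)·0.0000)/1.39=24.9490; Δ=(38.5945−0.0000)/(148.9200−78.5400)=0.5484; B=V−Δ·S=-30.9851
Root portfolio cost Δ·102+B reproduces V0=24.9490.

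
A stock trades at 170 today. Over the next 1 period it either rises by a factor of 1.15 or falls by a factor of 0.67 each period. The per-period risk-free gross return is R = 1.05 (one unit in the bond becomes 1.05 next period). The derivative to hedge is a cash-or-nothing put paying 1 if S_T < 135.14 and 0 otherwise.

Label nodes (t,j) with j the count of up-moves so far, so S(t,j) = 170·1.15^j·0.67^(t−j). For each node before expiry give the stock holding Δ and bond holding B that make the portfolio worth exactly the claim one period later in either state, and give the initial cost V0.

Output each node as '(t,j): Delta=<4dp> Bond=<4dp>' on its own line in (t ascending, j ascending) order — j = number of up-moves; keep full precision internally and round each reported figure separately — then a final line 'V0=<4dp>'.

(0,0): Delta=-0.0123 Bond=2.2817
V0=0.1984

Under the risk-neutral measure, an up-move has probability p* = (R−d)/(u−d) = 0.7917 and values discount at R = 1.05.
Terminal payoffs: V(1,0)=1.0000, V(1,1)=0.0000
  t=0,j=0: stock 170.0000 → up 195.5000 (V=0.0000), down 113.9000 (V=1.0000). Price 0.1984; hedge Δ=-0.0123, bond B=2.2817.
Each (Δ,B) replicates both successor values, so the strategy is self-financing and V0 is arbitrage-free.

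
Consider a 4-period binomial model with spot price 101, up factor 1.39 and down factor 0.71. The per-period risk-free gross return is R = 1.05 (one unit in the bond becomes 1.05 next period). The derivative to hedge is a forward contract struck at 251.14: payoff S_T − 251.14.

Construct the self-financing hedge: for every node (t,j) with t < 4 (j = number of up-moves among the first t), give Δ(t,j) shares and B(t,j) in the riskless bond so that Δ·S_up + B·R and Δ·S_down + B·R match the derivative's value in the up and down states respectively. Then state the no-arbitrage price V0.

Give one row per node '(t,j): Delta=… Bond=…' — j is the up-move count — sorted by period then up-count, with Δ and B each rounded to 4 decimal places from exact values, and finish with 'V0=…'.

Since d<R<u, set p* = (R−d)/(u−d) = 0.5000; price each node as the discounted p*-expectation of its children.
At expiry t=4: V(4,0)=-225.4742, V(4,1)=-200.8929, V(4,2)=-152.7689, V(4,3)=-58.5543, V(4,4)=125.8941
  t=3,j=0: stock 36.1490 → up 50.2471 (V=-200.8929), down 25.6658 (V=-225.4742). Price -203.0319; hedge Δ=1.0000, bond B=-239.1810.
  t=3,j=1: stock 70.7706 → up 98.3711 (V=-152.7689), down 50.2471 (V=-200.8929). Price -168.4104; hedge Δ=1.0000, bond B=-239.1810.
  t=3,j=2: stock 138.5509 → up 192.5857 (V=-58.5543), down 98.3711 (V=-152.7689). Price -100.6301; hedge Δ=1.0000, bond B=-239.1810.
  t=3,j=3: stock 271.2475 → up 377.0341 (V=125.8941), down 192.5857 (V=-58.5543). Price 32.0666; hedge Δ=1.0000, bond B=-239.1810.
  t=2,j=0: stock 50.9141 → up 70.7706 (V=-168.4104), down 36.1490 (V=-203.0319). Price -176.8773; hedge Δ=1.0000, bond B=-227.7914.
  t=2,j=1: stock 99.6769 → up 138.5509 (V=-100.6301), down 70.7706 (V=-168.4104). Price -128.1145; hedge Δ=1.0000, bond B=-227.7914.
  t=2,j=2: stock 195.1421 → up 271.2475 (V=32.0666), down 138.5509 (V=-100.6301). Price -32.6493; hedge Δ=1.0000, bond B=-227.7914.
  t=1,j=0: stock 71.7100 → up 99.6769 (V=-128.1145), down 50.9141 (V=-176.8773). Price -145.2342; hedge Δ=1.0000, bond B=-216.9442.
  t=1,j=1: stock 140.3900 → up 195.1421 (V=-32.6493), down 99.6769 (V=-128.1145). Price -76.5542; hedge Δ=1.0000, bond B=-216.9442.
  t=0,j=0: stock 101.0000 → up 140.3900 (V=-76.5542), down 71.7100 (V=-145.2342). Price -105.6135; hedge Δ=1.0000, bond B=-206.6135.
Each (Δ,B) replicates both successor values, so the strategy is self-financing and V0 is arbitrage-free.

(0,0): Delta=1.0000 Bond=-206.6135
(1,0): Delta=1.0000 Bond=-216.9442
(1,1): Delta=1.0000 Bond=-216.9442
(2,0): Delta=1.0000 Bond=-227.7914
(2,1): Delta=1.0000 Bond=-227.7914
(2,2): Delta=1.0000 Bond=-227.7914
(3,0): Delta=1.0000 Bond=-239.1810
(3,1): Delta=1.0000 Bond=-239.1810
(3,2): Delta=1.0000 Bond=-239.1810
(3,3): Delta=1.0000 Bond=-239.1810
V0=-105.6135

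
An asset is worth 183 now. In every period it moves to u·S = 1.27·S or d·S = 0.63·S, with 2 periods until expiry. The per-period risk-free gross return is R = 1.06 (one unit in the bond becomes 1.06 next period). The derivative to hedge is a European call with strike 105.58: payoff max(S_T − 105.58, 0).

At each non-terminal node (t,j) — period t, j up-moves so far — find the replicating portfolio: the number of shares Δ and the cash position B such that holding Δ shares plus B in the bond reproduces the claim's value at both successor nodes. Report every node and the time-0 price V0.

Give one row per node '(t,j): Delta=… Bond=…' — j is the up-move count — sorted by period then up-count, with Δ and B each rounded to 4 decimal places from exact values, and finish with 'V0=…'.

(0,0): Delta=0.9129 Bond=-74.8730
(1,0): Delta=0.5535 Bond=-37.9247
(1,1): Delta=1.0000 Bond=-99.6038
V0=92.1913

No-arbitrage ⇒ martingale measure with p* = (R−d)/(u−d) = 0.6719.
At expiry t=2: V(2,0)=0.0000, V(2,1)=40.8383, V(2,2)=189.5807
Node (1,0) S=115.2900: V=(p*·40.8383+(1−p*)·0.0000)/1.06=25.8851; Δ=(40.8383−0.0000)/(146.4183−72.6327)=0.5535; B=V−Δ·S=-37.9247
Node (1,1) S=232.4100: V=(p*·189.5807+(1−p*)·40.8383)/1.06=132.8062; Δ=(189.5807−40.8383)/(295.1607−146.4183)=1.0000; B=V−Δ·S=-99.6038
Node (0,0) S=183.0000: V=(p*·132.8062+(1−p*)·25.8851)/1.06=92.1913; Δ=(132.8062−25.8851)/(232.4100−115.2900)=0.9129; B=V−Δ·S=-74.8730
The time-0 hedge costs 92.1913, which is the no-arbitrage price.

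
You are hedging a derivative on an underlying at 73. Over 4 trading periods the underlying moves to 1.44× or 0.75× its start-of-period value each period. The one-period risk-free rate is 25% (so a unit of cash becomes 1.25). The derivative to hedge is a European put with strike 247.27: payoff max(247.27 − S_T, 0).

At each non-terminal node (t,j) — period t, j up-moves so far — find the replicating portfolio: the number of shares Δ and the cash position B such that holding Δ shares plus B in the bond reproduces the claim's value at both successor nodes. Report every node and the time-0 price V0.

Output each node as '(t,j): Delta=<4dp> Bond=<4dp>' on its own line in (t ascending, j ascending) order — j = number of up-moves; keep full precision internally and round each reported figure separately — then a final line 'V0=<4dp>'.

(0,0): Delta=-0.7423 Bond=89.9964
(1,0): Delta=-1.0000 Bond=126.6022
(1,1): Delta=-0.6913 Bond=107.1349
(2,0): Delta=-1.0000 Bond=158.2528
(2,1): Delta=-1.0000 Bond=158.2528
(2,2): Delta=-0.6303 Bond=124.6716
(3,0): Delta=-1.0000 Bond=197.8160
(3,1): Delta=-1.0000 Bond=197.8160
(3,2): Delta=-1.0000 Bond=197.8160
(3,3): Delta=-0.5571 Bond=139.8885
V0=35.8054

Under the risk-neutral measure, an up-move has probability p* = (R−d)/(u−d) = 0.7246 and values discount at R = 1.25.
At expiry t=4: V(4,0)=224.1723, V(4,1)=202.9225, V(4,2)=162.1228, V(4,3)=83.7874, V(4,4)=0.0000
Node (3,0) S=30.7969: V=(p*·202.9225+(1−p*)·224.1723)/1.25=167.0191; Δ=(202.9225−224.1723)/(44.3475−23.0977)=-1.0000; B=V−Δ·S=197.8160
Node (3,1) S=59.1300: V=(p*·162.1228+(1−p*)·202.9225)/1.25=138.6860; Δ=(162.1228−202.9225)/(85.1472−44.3475)=-1.0000; B=V−Δ·S=197.8160
Node (3,2) S=113.5296: V=(p*·83.7874+(1−p*)·162.1228)/1.25=84.2864; Δ=(83.7874−162.1228)/(163.4826−85.1472)=-1.0000; B=V−Δ·S=197.8160
Node (3,3) S=217.9768: V=(p*·0.0000+(1−p*)·83.7874)/1.25=18.4575; Δ=(0.0000−83.7874)/(313.8866−163.4826)=-0.5571; B=V−Δ·S=139.8885
Node (2,0) S=41.0625: V=(p*·138.6860+(1−p*)·167.0191)/1.25=117.1903; Δ=(138.6860−167.0191)/(59.1300−30.7969)=-1.0000; B=V−Δ·S=158.2528
Node (2,1) S=78.8400: V=(p*·84.2864+(1−p*)·138.6860)/1.25=79.4128; Δ=(84.2864−138.6860)/(113.5296−59.1300)=-1.0000; B=V−Δ·S=158.2528
Node (2,2) S=151.3728: V=(p*·18.4575+(1−p*)·84.2864)/1.25=29.2674; Δ=(18.4575−84.2864)/(217.9768−113.5296)=-0.6303; B=V−Δ·S=124.6716
Node (1,0) S=54.7500: V=(p*·79.4128+(1−p*)·117.1903)/1.25=71.8522; Δ=(79.4128−117.1903)/(78.8400−41.0625)=-1.0000; B=V−Δ·S=126.6022
Node (1,1) S=105.1200: V=(p*·29.2674+(1−p*)·79.4128)/1.25=34.4605; Δ=(29.2674−79.4128)/(151.3728−78.8400)=-0.6913; B=V−Δ·S=107.1349
Node (0,0) S=73.0000: V=(p*·34.4605+(1−p*)·71.8522)/1.25=35.8054; Δ=(34.4605−71.8522)/(105.1200−54.7500)=-0.7423; B=V−Δ·S=89.9964
Check: Δ(0,0)·S0 + B(0,0) = 35.8054 = V0.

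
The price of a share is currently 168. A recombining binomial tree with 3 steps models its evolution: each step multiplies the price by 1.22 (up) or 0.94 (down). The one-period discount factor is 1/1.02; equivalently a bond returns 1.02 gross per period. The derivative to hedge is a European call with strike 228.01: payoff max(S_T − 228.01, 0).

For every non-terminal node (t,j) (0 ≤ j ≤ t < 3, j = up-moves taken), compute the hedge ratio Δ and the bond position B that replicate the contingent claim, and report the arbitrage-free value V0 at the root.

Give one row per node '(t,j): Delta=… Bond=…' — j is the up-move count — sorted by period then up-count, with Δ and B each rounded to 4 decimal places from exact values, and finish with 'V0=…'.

(0,0): Delta=0.1755 Bond=-26.6273
(1,0): Delta=0.0446 Bond=-6.4887
(1,1): Delta=0.4276 Bond=-78.8378
(2,0): Delta=0.0000 Bond=0.0000
(2,1): Delta=0.1305 Bond=-23.1647
(2,2): Delta=1.0000 Bond=-223.5392
V0=2.8536

No-arbitrage ⇒ martingale measure with p* = (R−d)/(u−d) = 0.2857.
At expiry t=3: V(3,0)=0.0000, V(3,1)=0.0000, V(3,2)=7.0381, V(3,3)=77.0525
  t=2,j=0: stock 148.4448 → up 181.1027 (V=0.0000), down 139.5381 (V=0.0000). Price 0.0000; hedge Δ=0.0000, bond B=0.0000.
  t=2,j=1: stock 192.6624 → up 235.0481 (V=7.0381), down 181.1027 (V=0.0000). Price 1.9715; hedge Δ=0.1305, bond B=-23.1647.
  t=2,j=2: stock 250.0512 → up 305.0625 (V=77.0525), down 235.0481 (V=7.0381). Price 26.5120; hedge Δ=1.0000, bond B=-223.5392.
  t=1,j=0: stock 157.9200 → up 192.6624 (V=1.9715), down 148.4448 (V=0.0000). Price 0.5522; hedge Δ=0.0446, bond B=-6.4887.
  t=1,j=1: stock 204.9600 → up 250.0512 (V=26.5120), down 192.6624 (V=1.9715). Price 8.8069; hedge Δ=0.4276, bond B=-78.8378.
  t=0,j=0: stock 168.0000 → up 204.9600 (V=8.8069), down 157.9200 (V=0.5522). Price 2.8536; hedge Δ=0.1755, bond B=-26.6273.
Each (Δ,B) replicates both successor values, so the strategy is self-financing and V0 is arbitrage-free.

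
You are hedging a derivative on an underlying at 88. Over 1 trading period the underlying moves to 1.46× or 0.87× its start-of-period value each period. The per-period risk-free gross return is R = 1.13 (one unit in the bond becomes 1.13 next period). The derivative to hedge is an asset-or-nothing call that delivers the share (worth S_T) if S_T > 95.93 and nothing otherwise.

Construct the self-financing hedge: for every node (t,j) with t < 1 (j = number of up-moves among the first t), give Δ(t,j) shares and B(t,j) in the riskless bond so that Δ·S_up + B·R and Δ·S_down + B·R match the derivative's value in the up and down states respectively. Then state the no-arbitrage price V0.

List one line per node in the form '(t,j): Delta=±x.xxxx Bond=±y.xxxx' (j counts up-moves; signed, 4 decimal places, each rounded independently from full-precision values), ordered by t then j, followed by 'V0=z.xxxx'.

(0,0): Delta=2.4746 Bond=-167.6580
V0=50.1047

No-arbitrage ⇒ martingale measure with p* = (R−d)/(u−d) = 0.4407.
Payoff layer (t=1): V(1,0)=0.0000, V(1,1)=128.4800
(0,0): S=88.0000. Δ = (V_up−V_dn)/(S_up−S_dn) = (128.4800−0.0000)/(128.4800−76.5600) = 2.4746. V = [p*·128.4800 + (1−p*)·0.0000]/1.13 = 50.1047. B = V − Δ·S = -167.6580.
Each (Δ,B) replicates both successor values, so the strategy is self-financing and V0 is arbitrage-free.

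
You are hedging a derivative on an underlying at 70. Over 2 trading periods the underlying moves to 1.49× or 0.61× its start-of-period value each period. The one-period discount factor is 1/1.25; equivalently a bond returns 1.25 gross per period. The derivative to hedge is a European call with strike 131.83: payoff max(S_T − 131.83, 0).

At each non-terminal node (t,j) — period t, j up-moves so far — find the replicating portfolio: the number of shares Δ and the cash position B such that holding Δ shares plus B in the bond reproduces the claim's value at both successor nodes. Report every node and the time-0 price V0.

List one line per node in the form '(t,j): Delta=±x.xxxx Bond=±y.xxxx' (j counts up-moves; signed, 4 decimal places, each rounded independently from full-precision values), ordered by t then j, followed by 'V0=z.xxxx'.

Risk-neutral probability p* = (R−d)/(u−d) = (1.25−0.61)/(1.49−0.61) = 0.7273.
Terminal values V(2,·): V(2,0)=0.0000, V(2,1)=0.0000, V(2,2)=23.5770
  t=1,j=0: stock 42.7000 → up 63.6230 (V=0.0000), down 26.0470 (V=0.0000). Price 0.0000; hedge Δ=0.0000, bond B=0.0000.
  t=1,j=1: stock 104.3000 → up 155.4070 (V=23.5770), down 63.6230 (V=0.0000). Price 13.7175; hedge Δ=0.2569, bond B=-13.0745.
  t=0,j=0: stock 70.0000 → up 104.3000 (V=13.7175), down 42.7000 (V=0.0000). Price 7.9811; hedge Δ=0.2227, bond B=-7.6070.
Each (Δ,B) replicates both successor values, so the strategy is self-financing and V0 is arbitrage-free.

(0,0): Delta=0.2227 Bond=-7.6070
(1,0): Delta=0.0000 Bond=0.0000
(1,1): Delta=0.2569 Bond=-13.0745
V0=7.9811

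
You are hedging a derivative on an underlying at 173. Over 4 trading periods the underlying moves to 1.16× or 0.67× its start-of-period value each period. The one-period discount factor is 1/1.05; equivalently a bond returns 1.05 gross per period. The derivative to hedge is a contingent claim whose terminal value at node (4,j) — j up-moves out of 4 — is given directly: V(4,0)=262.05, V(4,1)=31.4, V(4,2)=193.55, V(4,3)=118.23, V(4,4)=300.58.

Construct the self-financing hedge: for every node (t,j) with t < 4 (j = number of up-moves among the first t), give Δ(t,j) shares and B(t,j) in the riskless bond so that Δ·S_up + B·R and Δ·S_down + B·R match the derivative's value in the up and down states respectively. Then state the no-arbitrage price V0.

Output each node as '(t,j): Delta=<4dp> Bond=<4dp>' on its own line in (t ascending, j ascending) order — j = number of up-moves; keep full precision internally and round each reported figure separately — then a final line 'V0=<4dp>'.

(0,0): Delta=0.7229 Bond=35.5235
(1,0): Delta=-0.0074 Bond=121.9544
(1,1): Delta=0.8451 Bond=12.7944
(2,0): Delta=1.8513 Bond=-16.2945
(2,1): Delta=-0.3182 Bond=169.8366
(2,2): Delta=1.0395 Bond=-31.8403
(3,0): Delta=-9.0466 Bond=549.9320
(3,1): Delta=3.6734 Bond=-181.2527
(3,2): Delta=-0.9855 Bond=282.4177
(3,3): Delta=1.3781 Bond=-124.8626
V0=160.5927

The replicating-portfolio and risk-neutral prices coincide; use p* = (1.05−0.67)/(1.16−0.67) = 0.7755 for the latter.
Terminal values V(4,·): V(4,0)=262.0500, V(4,1)=31.4000, V(4,2)=193.5500, V(4,3)=118.2300, V(4,4)=300.5800
Node (3,0) S=52.0320: V=(p*·31.4000+(1−p*)·262.0500)/1.05=79.2177; Δ=(31.4000−262.0500)/(60.3571−34.8614)=-9.0466; B=V−Δ·S=549.9320
Node (3,1) S=90.0853: V=(p*·193.5500+(1−p*)·31.4000)/1.05=149.6657; Δ=(193.5500−31.4000)/(104.4989−60.3571)=3.6734; B=V−Δ·S=-181.2527
Node (3,2) S=155.9685: V=(p*·118.2300+(1−p*)·193.5500)/1.05=128.7034; Δ=(118.2300−193.5500)/(180.9235−104.4989)=-0.9855; B=V−Δ·S=282.4177
Node (3,3) S=270.0350: V=(p*·300.5800+(1−p*)·118.2300)/1.05=247.2803; Δ=(300.5800−118.2300)/(313.2406−180.9235)=1.3781; B=V−Δ·S=-124.8626
Node (2,0) S=77.6597: V=(p*·149.6657+(1−p*)·79.2177)/1.05=127.4770; Δ=(149.6657−79.2177)/(90.0853−52.0320)=1.8513; B=V−Δ·S=-16.2945
Node (2,1) S=134.4556: V=(p*·128.7034+(1−p*)·149.6657)/1.05=127.0564; Δ=(128.7034−149.6657)/(155.9685−90.0853)=-0.3182; B=V−Δ·S=169.8366
Node (2,2) S=232.7888: V=(p*·247.2803+(1−p*)·128.7034)/1.05=210.1533; Δ=(247.2803−128.7034)/(270.0350−155.9685)=1.0395; B=V−Δ·S=-31.8403
Node (1,0) S=115.9100: V=(p*·127.0564+(1−p*)·127.4770)/1.05=121.0960; Δ=(127.0564−127.4770)/(134.4556−77.6597)=-0.0074; B=V−Δ·S=121.9544
Node (1,1) S=200.6800: V=(p*·210.1533+(1−p*)·127.0564)/1.05=182.3799; Δ=(210.1533−127.0564)/(232.7888−134.4556)=0.8451; B=V−Δ·S=12.7944
Node (0,0) S=173.0000: V=(p*·182.3799+(1−p*)·121.0960)/1.05=160.5927; Δ=(182.3799−121.0960)/(200.6800−115.9100)=0.7229; B=V−Δ·S=35.5235
Check: Δ(0,0)·S0 + B(0,0) = 160.5927 = V0.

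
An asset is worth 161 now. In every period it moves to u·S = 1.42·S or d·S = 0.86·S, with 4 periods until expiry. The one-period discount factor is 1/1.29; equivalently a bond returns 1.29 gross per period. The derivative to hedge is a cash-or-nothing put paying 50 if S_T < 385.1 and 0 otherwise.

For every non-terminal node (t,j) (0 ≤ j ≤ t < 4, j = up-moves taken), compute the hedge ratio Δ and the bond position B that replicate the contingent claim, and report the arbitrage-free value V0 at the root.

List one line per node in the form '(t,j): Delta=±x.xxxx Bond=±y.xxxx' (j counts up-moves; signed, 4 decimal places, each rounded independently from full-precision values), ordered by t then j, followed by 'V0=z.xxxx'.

(0,0): Delta=-0.1061 Bond=21.2669
(1,0): Delta=-0.2285 Bond=44.3815
(1,1): Delta=-0.0837 Bond=22.3108
(2,0): Delta=0.0000 Bond=30.0463
(2,1): Delta=-0.2703 Bond=65.4771
(2,2): Delta=-0.0495 Bond=17.6867
(3,0): Delta=0.0000 Bond=38.7597
(3,1): Delta=0.0000 Bond=38.7597
(3,2): Delta=-0.3198 Bond=98.2835
(3,3): Delta=0.0000 Bond=0.0000
V0=4.1884

Under the risk-neutral measure, an up-move has probability p* = (R−d)/(u−d) = 0.7679 and values discount at R = 1.29.
Payoff layer (t=4): V(4,0)=50.0000, V(4,1)=50.0000, V(4,2)=50.0000, V(4,3)=0.0000, V(4,4)=0.0000
(3,0): S=102.4050. Δ = (V_up−V_dn)/(S_up−S_dn) = (50.0000−50.0000)/(145.4151−88.0683) = 0.0000. V = [p*·50.0000 + (1−p*)·50.0000]/1.29 = 38.7597. B = V − Δ·S = 38.7597.
(3,1): S=169.0874. Δ = (V_up−V_dn)/(S_up−S_dn) = (50.0000−50.0000)/(240.1040−145.4151) = 0.0000. V = [p*·50.0000 + (1−p*)·50.0000]/1.29 = 38.7597. B = V − Δ·S = 38.7597.
(3,2): S=279.1907. Δ = (V_up−V_dn)/(S_up−S_dn) = (0.0000−50.0000)/(396.4509−240.1040) = -0.3198. V = [p*·0.0000 + (1−p*)·50.0000]/1.29 = 8.9978. B = V − Δ·S = 98.2835.
(3,3): S=460.9894. Δ = (V_up−V_dn)/(S_up−S_dn) = (0.0000−0.0000)/(654.6049−396.4509) = 0.0000. V = [p*·0.0000 + (1−p*)·0.0000]/1.29 = 0.0000. B = V − Δ·S = 0.0000.
(2,0): S=119.0756. Δ = (V_up−V_dn)/(S_up−S_dn) = (38.7597−38.7597)/(169.0874−102.4050) = 0.0000. V = [p*·38.7597 + (1−p*)·38.7597]/1.29 = 30.0463. B = V − Δ·S = 30.0463.
(2,1): S=196.6132. Δ = (V_up−V_dn)/(S_up−S_dn) = (8.9978−38.7597)/(279.1907−169.0874) = -0.2703. V = [p*·8.9978 + (1−p*)·38.7597]/1.29 = 12.3309. B = V − Δ·S = 65.4771.
(2,2): S=324.6404. Δ = (V_up−V_dn)/(S_up−S_dn) = (0.0000−8.9978)/(460.9894−279.1907) = -0.0495. V = [p*·0.0000 + (1−p*)·8.9978]/1.29 = 1.6192. B = V − Δ·S = 17.6867.
(1,0): S=138.4600. Δ = (V_up−V_dn)/(S_up−S_dn) = (12.3309−30.0463)/(196.6132−119.0756) = -0.2285. V = [p*·12.3309 + (1−p*)·30.0463]/1.29 = 12.7468. B = V − Δ·S = 44.3815.
(1,1): S=228.6200. Δ = (V_up−V_dn)/(S_up−S_dn) = (1.6192−12.3309)/(324.6404−196.6132) = -0.0837. V = [p*·1.6192 + (1−p*)·12.3309]/1.29 = 3.1828. B = V − Δ·S = 22.3108.
(0,0): S=161.0000. Δ = (V_up−V_dn)/(S_up−S_dn) = (3.1828−12.7468)/(228.6200−138.4600) = -0.1061. V = [p*·3.1828 + (1−p*)·12.7468]/1.29 = 4.1884. B = V − Δ·S = 21.2669.
Root portfolio cost Δ·161+B reproduces V0=4.1884.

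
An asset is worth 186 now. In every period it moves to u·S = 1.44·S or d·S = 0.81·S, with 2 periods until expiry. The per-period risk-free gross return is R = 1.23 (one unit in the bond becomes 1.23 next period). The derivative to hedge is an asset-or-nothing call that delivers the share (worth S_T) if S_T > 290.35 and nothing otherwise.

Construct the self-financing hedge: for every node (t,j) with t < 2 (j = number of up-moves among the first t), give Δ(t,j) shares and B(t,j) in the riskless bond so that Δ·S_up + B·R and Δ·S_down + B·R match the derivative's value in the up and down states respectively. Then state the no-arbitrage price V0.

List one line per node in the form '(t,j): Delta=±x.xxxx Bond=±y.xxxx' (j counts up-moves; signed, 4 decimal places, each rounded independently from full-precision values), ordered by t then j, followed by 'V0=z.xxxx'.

No-arbitrage ⇒ martingale measure with p* = (R−d)/(u−d) = 0.6667.
Terminal payoffs: V(2,0)=0.0000, V(2,1)=0.0000, V(2,2)=385.6896
(1,0): S=150.6600. Δ = (V_up−V_dn)/(S_up−S_dn) = (0.0000−0.0000)/(216.9504−122.0346) = 0.0000. V = [p*·0.0000 + (1−p*)·0.0000]/1.23 = 0.0000. B = V − Δ·S = 0.0000.
(1,1): S=267.8400. Δ = (V_up−V_dn)/(S_up−S_dn) = (385.6896−0.0000)/(385.6896−216.9504) = 2.2857. V = [p*·385.6896 + (1−p*)·0.0000]/1.23 = 209.0459. B = V − Δ·S = -403.1599.
(0,0): S=186.0000. Δ = (V_up−V_dn)/(S_up−S_dn) = (209.0459−0.0000)/(267.8400−150.6600) = 1.7840. V = [p*·209.0459 + (1−p*)·0.0000]/1.23 = 113.3040. B = V − Δ·S = -218.5148.
Root portfolio cost Δ·186+B reproduces V0=113.3040.

(0,0): Delta=1.7840 Bond=-218.5148
(1,0): Delta=0.0000 Bond=0.0000
(1,1): Delta=2.2857 Bond=-403.1599
V0=113.3040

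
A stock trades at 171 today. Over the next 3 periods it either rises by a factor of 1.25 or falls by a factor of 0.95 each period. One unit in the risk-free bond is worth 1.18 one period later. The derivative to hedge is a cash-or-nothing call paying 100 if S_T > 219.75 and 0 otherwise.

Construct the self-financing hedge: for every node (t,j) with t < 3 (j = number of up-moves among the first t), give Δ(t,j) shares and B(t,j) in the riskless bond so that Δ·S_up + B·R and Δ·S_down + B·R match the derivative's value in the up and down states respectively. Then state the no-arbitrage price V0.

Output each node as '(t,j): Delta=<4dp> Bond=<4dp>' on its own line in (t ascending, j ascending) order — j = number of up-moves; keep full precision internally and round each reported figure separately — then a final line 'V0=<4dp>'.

Under the risk-neutral measure, an up-move has probability p* = (R−d)/(u−d) = 0.7667 and values discount at R = 1.18.
Payoff layer (t=3): V(3,0)=0.0000, V(3,1)=0.0000, V(3,2)=100.0000, V(3,3)=100.0000
Node (2,0) S=154.3275: V=(p*·0.0000+(1−p*)·0.0000)/1.18=0.0000; Δ=(0.0000−0.0000)/(192.9094−146.6111)=0.0000; B=V−Δ·S=0.0000
Node (2,1) S=203.0625: V=(p*·100.0000+(1−p*)·0.0000)/1.18=64.9718; Δ=(100.0000−0.0000)/(253.8281−192.9094)=1.6415; B=V−Δ·S=-268.3616
Node (2,2) S=267.1875: V=(p*·100.0000+(1−p*)·100.0000)/1.18=84.7458; Δ=(100.0000−100.0000)/(333.9844−253.8281)=0.0000; B=V−Δ·S=84.7458
Node (1,0) S=162.4500: V=(p*·64.9718+(1−p*)·0.0000)/1.18=42.2133; Δ=(64.9718−0.0000)/(203.0625−154.3275)=1.3332; B=V−Δ·S=-174.3592
Node (1,1) S=213.7500: V=(p*·84.7458+(1−p*)·64.9718)/1.18=67.9083; Δ=(84.7458−64.9718)/(267.1875−203.0625)=0.3084; B=V−Δ·S=1.9950
Node (0,0) S=171.0000: V=(p*·67.9083+(1−p*)·42.2133)/1.18=52.4685; Δ=(67.9083−42.2133)/(213.7500−162.4500)=0.5009; B=V−Δ·S=-33.1817
Self-financing check: at every node Δ·S+B equals the discounted successor values.

(0,0): Delta=0.5009 Bond=-33.1817
(1,0): Delta=1.3332 Bond=-174.3592
(1,1): Delta=0.3084 Bond=1.9950
(2,0): Delta=0.0000 Bond=0.0000
(2,1): Delta=1.6415 Bond=-268.3616
(2,2): Delta=0.0000 Bond=84.7458
V0=52.4685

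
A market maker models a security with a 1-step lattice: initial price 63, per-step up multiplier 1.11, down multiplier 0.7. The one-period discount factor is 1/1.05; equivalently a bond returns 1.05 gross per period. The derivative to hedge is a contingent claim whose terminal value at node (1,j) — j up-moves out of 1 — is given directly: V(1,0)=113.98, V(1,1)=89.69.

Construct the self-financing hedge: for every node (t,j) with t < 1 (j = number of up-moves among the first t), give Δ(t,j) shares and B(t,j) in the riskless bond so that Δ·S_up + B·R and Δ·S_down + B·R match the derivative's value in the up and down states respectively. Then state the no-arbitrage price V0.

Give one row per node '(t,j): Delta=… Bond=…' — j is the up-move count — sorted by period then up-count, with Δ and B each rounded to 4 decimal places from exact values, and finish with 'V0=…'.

(0,0): Delta=-0.9404 Bond=148.0483
V0=88.8044

The replicating-portfolio and risk-neutral prices coincide; use p* = (1.05−0.7)/(1.11−0.7) = 0.8537 for the latter.
Payoff layer (t=1): V(1,0)=113.9800, V(1,1)=89.6900
Node (0,0) S=63.0000: V=(p*·89.6900+(1−p*)·113.9800)/1.05=88.8044; Δ=(89.6900−113.9800)/(69.9300−44.1000)=-0.9404; B=V−Δ·S=148.0483
The time-0 hedge costs 88.8044, which is the no-arbitrage price.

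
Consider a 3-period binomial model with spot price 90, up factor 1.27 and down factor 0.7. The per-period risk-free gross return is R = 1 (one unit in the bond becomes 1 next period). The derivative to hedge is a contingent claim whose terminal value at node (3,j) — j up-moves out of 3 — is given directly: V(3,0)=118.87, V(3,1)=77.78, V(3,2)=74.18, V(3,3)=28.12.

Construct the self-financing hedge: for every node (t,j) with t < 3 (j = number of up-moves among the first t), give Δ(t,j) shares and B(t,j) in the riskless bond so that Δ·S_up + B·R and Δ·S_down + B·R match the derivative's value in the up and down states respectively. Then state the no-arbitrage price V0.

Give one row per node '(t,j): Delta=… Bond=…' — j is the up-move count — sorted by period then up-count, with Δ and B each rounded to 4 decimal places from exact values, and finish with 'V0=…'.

(0,0): Delta=-0.4634 Bond=115.1981
(1,0): Delta=-0.5948 Bond=123.4733
(1,1): Delta=-0.3983 Bond=107.7505
(2,0): Delta=-1.6346 Bond=169.3314
(2,1): Delta=-0.0789 Bond=82.2011
(2,2): Delta=-0.5567 Bond=130.7449
V0=73.4900

Risk-neutral probability p* = (R−d)/(u−d) = (1−0.7)/(1.27−0.7) = 0.5263.
Payoff layer (t=3): V(3,0)=118.8700, V(3,1)=77.7800, V(3,2)=74.1800, V(3,3)=28.1200
Node (2,0) S=44.1000: V=(p*·77.7800+(1−p*)·118.8700)/1=97.2437; Δ=(77.7800−118.8700)/(56.0070−30.8700)=-1.6346; B=V−Δ·S=169.3314
Node (2,1) S=80.0100: V=(p*·74.1800+(1−p*)·77.7800)/1=75.8853; Δ=(74.1800−77.7800)/(101.6127−56.0070)=-0.0789; B=V−Δ·S=82.2011
Node (2,2) S=145.1610: V=(p*·28.1200+(1−p*)·74.1800)/1=49.9379; Δ=(28.1200−74.1800)/(184.3545−101.6127)=-0.5567; B=V−Δ·S=130.7449
Node (1,0) S=63.0000: V=(p*·75.8853+(1−p*)·97.2437)/1=86.0024; Δ=(75.8853−97.2437)/(80.0100−44.1000)=-0.5948; B=V−Δ·S=123.4733
Node (1,1) S=114.3000: V=(p*·49.9379+(1−p*)·75.8853)/1=62.2288; Δ=(49.9379−75.8853)/(145.1610−80.0100)=-0.3983; B=V−Δ·S=107.7505
Node (0,0) S=90.0000: V=(p*·62.2288+(1−p*)·86.0024)/1=73.4900; Δ=(62.2288−86.0024)/(114.3000−63.0000)=-0.4634; B=V−Δ·S=115.1981
The time-0 hedge costs 73.4900, which is the no-arbitrage price.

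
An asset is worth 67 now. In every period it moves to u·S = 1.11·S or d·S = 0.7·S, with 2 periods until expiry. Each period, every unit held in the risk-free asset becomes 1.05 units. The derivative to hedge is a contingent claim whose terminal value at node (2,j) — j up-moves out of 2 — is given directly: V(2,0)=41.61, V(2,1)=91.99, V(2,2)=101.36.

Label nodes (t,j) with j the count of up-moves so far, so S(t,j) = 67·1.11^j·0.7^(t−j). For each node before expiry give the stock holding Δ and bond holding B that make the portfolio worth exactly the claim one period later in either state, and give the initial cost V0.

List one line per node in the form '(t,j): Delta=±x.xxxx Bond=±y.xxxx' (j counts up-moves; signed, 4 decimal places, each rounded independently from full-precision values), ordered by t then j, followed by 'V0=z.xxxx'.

(0,0): Delta=0.5329 Bond=52.9464
(1,0): Delta=2.6200 Bond=-42.2901
(1,1): Delta=0.3073 Bond=72.3738
V0=88.6524

The replicating-portfolio and risk-neutral prices coincide; use p* = (1.05−0.7)/(1.11−0.7) = 0.8537 for the latter.
Payoff layer (t=2): V(2,0)=41.6100, V(2,1)=91.9900, V(2,2)=101.3600
Node (1,0) S=46.9000: V=(p*·91.9900+(1−p*)·41.6100)/1.05=80.5879; Δ=(91.9900−41.6100)/(52.0590−32.8300)=2.6200; B=V−Δ·S=-42.2901
Node (1,1) S=74.3700: V=(p*·101.3600+(1−p*)·91.9900)/1.05=95.2274; Δ=(101.3600−91.9900)/(82.5507−52.0590)=0.3073; B=V−Δ·S=72.3738
Node (0,0) S=67.0000: V=(p*·95.2274+(1−p*)·80.5879)/1.05=88.6524; Δ=(95.2274−80.5879)/(74.3700−46.9000)=0.5329; B=V−Δ·S=52.9464
Self-financing check: at every node Δ·S+B equals the discounted successor values.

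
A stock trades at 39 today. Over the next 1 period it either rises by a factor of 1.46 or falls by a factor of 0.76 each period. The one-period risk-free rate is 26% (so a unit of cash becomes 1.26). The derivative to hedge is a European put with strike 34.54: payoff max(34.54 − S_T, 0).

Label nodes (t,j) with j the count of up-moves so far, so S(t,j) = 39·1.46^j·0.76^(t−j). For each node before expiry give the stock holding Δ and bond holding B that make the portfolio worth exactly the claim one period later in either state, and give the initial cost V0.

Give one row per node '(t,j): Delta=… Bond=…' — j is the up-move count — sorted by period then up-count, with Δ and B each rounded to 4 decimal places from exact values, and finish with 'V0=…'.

No-arbitrage ⇒ martingale measure with p* = (R−d)/(u−d) = 0.7143.
Terminal payoffs: V(1,0)=4.9000, V(1,1)=0.0000
  t=0,j=0: stock 39.0000 → up 56.9400 (V=0.0000), down 29.6400 (V=4.9000). Price 1.1111; hedge Δ=-0.1795, bond B=8.1111.
Root portfolio cost Δ·39+B reproduces V0=1.1111.

(0,0): Delta=-0.1795 Bond=8.1111
V0=1.1111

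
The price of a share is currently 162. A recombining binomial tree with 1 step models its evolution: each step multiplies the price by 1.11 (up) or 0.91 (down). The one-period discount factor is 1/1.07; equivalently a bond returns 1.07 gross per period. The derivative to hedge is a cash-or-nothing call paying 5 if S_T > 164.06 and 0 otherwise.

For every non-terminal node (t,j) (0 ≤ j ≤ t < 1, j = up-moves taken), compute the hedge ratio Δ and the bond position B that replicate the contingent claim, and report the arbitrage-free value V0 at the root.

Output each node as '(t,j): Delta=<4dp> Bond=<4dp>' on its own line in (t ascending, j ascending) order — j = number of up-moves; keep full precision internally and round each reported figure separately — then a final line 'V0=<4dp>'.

(0,0): Delta=0.1543 Bond=-21.2617
V0=3.7383

No-arbitrage ⇒ martingale measure with p* = (R−d)/(u−d) = 0.8000.
Payoff layer (t=1): V(1,0)=0.0000, V(1,1)=5.0000
Node (0,0) S=162.0000: V=(p*·5.0000+(1−p*)·0.0000)/1.07=3.7383; Δ=(5.0000−0.0000)/(179.8200−147.4200)=0.1543; B=V−Δ·S=-21.2617
Root portfolio cost Δ·162+B reproduces V0=3.7383.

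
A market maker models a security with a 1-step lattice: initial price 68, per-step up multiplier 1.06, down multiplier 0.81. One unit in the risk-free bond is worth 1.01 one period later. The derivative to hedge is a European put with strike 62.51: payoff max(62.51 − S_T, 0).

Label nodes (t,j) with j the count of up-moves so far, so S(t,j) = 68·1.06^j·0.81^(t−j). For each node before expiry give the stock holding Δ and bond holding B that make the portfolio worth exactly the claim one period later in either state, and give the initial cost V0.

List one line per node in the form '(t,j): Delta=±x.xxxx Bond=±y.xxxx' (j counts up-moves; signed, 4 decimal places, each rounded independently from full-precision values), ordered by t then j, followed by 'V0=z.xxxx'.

Since d<R<u, set p* = (R−d)/(u−d) = 0.8000; price each node as the discounted p*-expectation of its children.
Payoff layer (t=1): V(1,0)=7.4300, V(1,1)=0.0000
  t=0,j=0: stock 68.0000 → up 72.0800 (V=0.0000), down 55.0800 (V=7.4300). Price 1.4713; hedge Δ=-0.4371, bond B=31.1913.
Each (Δ,B) replicates both successor values, so the strategy is self-financing and V0 is arbitrage-free.

(0,0): Delta=-0.4371 Bond=31.1913
V0=1.4713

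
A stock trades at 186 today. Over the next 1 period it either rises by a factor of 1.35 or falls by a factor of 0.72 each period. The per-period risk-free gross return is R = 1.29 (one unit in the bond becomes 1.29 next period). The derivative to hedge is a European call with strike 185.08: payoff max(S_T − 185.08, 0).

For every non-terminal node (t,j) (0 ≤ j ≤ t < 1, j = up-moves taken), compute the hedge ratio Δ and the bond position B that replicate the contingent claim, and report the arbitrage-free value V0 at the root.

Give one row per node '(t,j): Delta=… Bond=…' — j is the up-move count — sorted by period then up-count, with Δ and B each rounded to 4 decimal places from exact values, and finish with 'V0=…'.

(0,0): Delta=0.5634 Bond=-58.4895
V0=46.3042

No-arbitrage ⇒ martingale measure with p* = (R−d)/(u−d) = 0.9048.
Payoff layer (t=1): V(1,0)=0.0000, V(1,1)=66.0200
Node (0,0) S=186.0000: V=(p*·66.0200+(1−p*)·0.0000)/1.29=46.3042; Δ=(66.0200−0.0000)/(251.1000−133.9200)=0.5634; B=V−Δ·S=-58.4895
Check: Δ(0,0)·S0 + B(0,0) = 46.3042 = V0.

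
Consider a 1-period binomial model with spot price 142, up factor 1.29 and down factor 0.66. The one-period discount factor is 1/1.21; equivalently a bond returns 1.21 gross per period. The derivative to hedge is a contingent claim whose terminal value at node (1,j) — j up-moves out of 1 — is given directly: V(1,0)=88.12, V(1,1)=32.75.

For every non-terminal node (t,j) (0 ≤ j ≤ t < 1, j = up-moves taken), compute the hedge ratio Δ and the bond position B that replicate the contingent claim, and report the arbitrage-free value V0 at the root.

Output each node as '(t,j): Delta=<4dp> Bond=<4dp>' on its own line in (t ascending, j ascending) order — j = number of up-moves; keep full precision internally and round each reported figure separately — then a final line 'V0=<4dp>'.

No-arbitrage ⇒ martingale measure with p* = (R−d)/(u−d) = 0.8730.
Payoff layer (t=1): V(1,0)=88.1200, V(1,1)=32.7500
(0,0): S=142.0000. Δ = (V_up−V_dn)/(S_up−S_dn) = (32.7500−88.1200)/(183.1800−93.7200) = -0.6189. V = [p*·32.7500 + (1−p*)·88.1200]/1.21 = 32.8770. B = V − Δ·S = 120.7658.
The time-0 hedge costs 32.8770, which is the no-arbitrage price.

(0,0): Delta=-0.6189 Bond=120.7658
V0=32.8770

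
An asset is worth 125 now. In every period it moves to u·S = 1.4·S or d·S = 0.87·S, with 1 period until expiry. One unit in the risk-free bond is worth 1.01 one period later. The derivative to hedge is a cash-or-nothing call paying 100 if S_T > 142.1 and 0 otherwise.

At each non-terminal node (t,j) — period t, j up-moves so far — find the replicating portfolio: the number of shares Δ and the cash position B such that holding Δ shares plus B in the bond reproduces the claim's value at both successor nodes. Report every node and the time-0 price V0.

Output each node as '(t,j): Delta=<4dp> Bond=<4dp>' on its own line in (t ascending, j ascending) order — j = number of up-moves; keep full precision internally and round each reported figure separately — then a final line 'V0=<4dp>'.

(0,0): Delta=1.5094 Bond=-162.5257
V0=26.1536

No-arbitrage ⇒ martingale measure with p* = (R−d)/(u−d) = 0.2642.
At expiry t=1: V(1,0)=0.0000, V(1,1)=100.0000
Node (0,0) S=125.0000: V=(p*·100.0000+(1−p*)·0.0000)/1.01=26.1536; Δ=(100.0000−0.0000)/(175.0000−108.7500)=1.5094; B=V−Δ·S=-162.5257
Each (Δ,B) replicates both successor values, so the strategy is self-financing and V0 is arbitrage-free.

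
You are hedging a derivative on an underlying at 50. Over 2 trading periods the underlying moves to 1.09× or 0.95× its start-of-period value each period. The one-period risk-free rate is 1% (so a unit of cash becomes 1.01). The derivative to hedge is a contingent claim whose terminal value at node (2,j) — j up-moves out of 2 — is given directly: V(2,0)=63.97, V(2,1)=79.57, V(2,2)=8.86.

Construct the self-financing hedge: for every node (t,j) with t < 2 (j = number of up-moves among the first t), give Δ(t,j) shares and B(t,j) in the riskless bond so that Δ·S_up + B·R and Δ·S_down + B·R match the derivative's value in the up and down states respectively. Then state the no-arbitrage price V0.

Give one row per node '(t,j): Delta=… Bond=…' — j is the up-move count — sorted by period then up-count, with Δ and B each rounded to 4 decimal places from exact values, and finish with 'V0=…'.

Since d<R<u, set p* = (R−d)/(u−d) = 0.4286; price each node as the discounted p*-expectation of its children.
Terminal payoffs: V(2,0)=63.9700, V(2,1)=79.5700, V(2,2)=8.8600
Node (1,0) S=47.5000: V=(p*·79.5700+(1−p*)·63.9700)/1.01=69.9562; Δ=(79.5700−63.9700)/(51.7750−45.1250)=2.3459; B=V−Δ·S=-41.4724
Node (1,1) S=54.5000: V=(p*·8.8600+(1−p*)·79.5700)/1.01=48.7779; Δ=(8.8600−79.5700)/(59.4050−51.7750)=-9.2674; B=V−Δ·S=553.8494
Node (0,0) S=50.0000: V=(p*·48.7779+(1−p*)·69.9562)/1.01=60.2770; Δ=(48.7779−69.9562)/(54.5000−47.5000)=-3.0255; B=V−Δ·S=211.5500
Each (Δ,B) replicates both successor values, so the strategy is self-financing and V0 is arbitrage-free.

(0,0): Delta=-3.0255 Bond=211.5500
(1,0): Delta=2.3459 Bond=-41.4724
(1,1): Delta=-9.2674 Bond=553.8494
V0=60.2770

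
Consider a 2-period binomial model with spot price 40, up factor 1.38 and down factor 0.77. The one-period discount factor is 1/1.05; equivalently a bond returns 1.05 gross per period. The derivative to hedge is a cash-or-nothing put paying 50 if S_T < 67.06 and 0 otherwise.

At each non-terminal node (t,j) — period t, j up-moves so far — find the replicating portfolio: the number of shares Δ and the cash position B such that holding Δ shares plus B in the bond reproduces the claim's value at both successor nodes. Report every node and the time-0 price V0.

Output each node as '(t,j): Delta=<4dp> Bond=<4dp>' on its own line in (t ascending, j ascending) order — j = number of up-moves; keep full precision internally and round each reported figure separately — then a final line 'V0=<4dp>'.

(0,0): Delta=-0.8958 Bond=71.6288
(1,0): Delta=0.0000 Bond=47.6190
(1,1): Delta=-1.4849 Bond=107.7283
V0=35.7961

Risk-neutral probability p* = (R−d)/(u−d) = (1.05−0.77)/(1.38−0.77) = 0.4590.
Terminal payoffs: V(2,0)=50.0000, V(2,1)=50.0000, V(2,2)=0.0000
Node (1,0) S=30.8000: V=(p*·50.0000+(1−p*)·50.0000)/1.05=47.6190; Δ=(50.0000−50.0000)/(42.5040−23.7160)=0.0000; B=V−Δ·S=47.6190
Node (1,1) S=55.2000: V=(p*·0.0000+(1−p*)·50.0000)/1.05=25.7611; Δ=(0.0000−50.0000)/(76.1760−42.5040)=-1.4849; B=V−Δ·S=107.7283
Node (0,0) S=40.0000: V=(p*·25.7611+(1−p*)·47.6190)/1.05=35.7961; Δ=(25.7611−47.6190)/(55.2000−30.8000)=-0.8958; B=V−Δ·S=71.6288
Self-financing check: at every node Δ·S+B equals the discounted successor values.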